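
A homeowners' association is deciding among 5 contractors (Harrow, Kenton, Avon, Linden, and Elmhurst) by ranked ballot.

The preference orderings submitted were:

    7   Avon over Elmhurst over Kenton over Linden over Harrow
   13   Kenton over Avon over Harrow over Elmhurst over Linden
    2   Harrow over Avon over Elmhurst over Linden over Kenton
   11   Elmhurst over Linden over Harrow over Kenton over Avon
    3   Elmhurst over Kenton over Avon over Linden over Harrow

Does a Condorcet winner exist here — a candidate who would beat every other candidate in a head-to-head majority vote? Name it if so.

There is no Condorcet winner

Head-to-head results (36 voters total):
Harrow vs Kenton: Kenton wins 23–13.
Harrow vs Avon: Avon wins 23–13.
Harrow vs Linden: Linden wins 21–15.
Harrow vs Elmhurst: Elmhurst wins 21–15.
Kenton vs Avon: Kenton wins 27–9.
Kenton vs Linden: Kenton wins 23–13.
Kenton vs Elmhurst: Elmhurst wins 23–13.
Avon vs Linden: Avon wins 25–11.
Avon vs Elmhurst: Avon wins 22–14.
Linden vs Elmhurst: Elmhurst wins 36–0.
No candidate beats all others: Kenton beats Avon beats Elmhurst beats Kenton, a majority cycle.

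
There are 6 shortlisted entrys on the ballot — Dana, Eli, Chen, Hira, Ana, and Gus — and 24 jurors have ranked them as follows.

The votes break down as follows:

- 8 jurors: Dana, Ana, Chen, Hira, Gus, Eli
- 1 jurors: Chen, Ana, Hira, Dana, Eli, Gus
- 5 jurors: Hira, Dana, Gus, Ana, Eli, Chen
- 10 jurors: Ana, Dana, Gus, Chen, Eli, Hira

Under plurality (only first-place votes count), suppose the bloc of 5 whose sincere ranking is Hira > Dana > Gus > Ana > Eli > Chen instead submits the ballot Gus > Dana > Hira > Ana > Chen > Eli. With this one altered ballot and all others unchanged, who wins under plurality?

First-place totals with the altered ballot: Dana 8, Eli 0, Chen 1, Hira 0, Ana 10, Gus 5.
The winner is unchanged: still Ana.

Ana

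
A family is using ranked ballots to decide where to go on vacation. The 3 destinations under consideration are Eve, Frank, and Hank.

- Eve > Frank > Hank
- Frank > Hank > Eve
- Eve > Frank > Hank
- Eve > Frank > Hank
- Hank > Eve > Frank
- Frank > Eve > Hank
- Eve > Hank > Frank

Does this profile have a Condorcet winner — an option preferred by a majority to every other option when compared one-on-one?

Head-to-head results (7 voters total):
Eve vs Frank: Eve wins 5–2.
Eve vs Hank: Eve wins 5–2.
Frank vs Hank: Frank wins 5–2.
Eve beats each rival — Frank (5–2), Hank (5–2) — so Eve is the Condorcet winner.

Yes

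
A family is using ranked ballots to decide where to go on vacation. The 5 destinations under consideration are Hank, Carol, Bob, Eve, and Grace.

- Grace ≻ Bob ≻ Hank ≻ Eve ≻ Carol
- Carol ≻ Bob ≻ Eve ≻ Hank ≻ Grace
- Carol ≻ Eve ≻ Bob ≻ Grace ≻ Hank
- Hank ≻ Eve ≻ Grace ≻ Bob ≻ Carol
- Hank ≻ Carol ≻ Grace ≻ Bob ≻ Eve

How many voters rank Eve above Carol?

Ballots ranking Eve above Carol: 2.
Ballots ranking Carol above Eve: 3.
So 2 of 5 voters prefer Eve to Carol.

2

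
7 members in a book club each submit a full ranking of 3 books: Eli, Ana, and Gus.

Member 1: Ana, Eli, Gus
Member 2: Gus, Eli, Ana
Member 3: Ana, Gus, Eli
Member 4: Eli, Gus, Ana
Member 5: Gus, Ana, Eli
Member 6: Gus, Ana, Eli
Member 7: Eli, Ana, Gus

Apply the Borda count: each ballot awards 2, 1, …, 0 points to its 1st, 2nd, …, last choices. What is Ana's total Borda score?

7

Borda scores:
  Eli: 1 + 1 + 0 + 2 + 0 + 0 + 2 = 6
  Ana: 2 + 0 + 2 + 0 + 1 + 1 + 1 = 7
  Gus: 0 + 2 + 1 + 1 + 2 + 2 + 0 = 8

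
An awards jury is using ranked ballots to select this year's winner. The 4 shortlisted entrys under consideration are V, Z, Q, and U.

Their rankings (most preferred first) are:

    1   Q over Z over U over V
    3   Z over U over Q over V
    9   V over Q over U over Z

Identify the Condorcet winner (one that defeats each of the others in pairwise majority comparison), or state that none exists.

V

Head-to-head results (13 voters total):
V vs Z: V wins 9–4.
V vs Q: V wins 9–4.
V vs U: V wins 9–4.
Z vs Q: Q wins 10–3.
Z vs U: U wins 9–4.
Q vs U: Q wins 10–3.
V beats each rival — Z (9–4), Q (9–4), U (9–4) — so V is the Condorcet winner.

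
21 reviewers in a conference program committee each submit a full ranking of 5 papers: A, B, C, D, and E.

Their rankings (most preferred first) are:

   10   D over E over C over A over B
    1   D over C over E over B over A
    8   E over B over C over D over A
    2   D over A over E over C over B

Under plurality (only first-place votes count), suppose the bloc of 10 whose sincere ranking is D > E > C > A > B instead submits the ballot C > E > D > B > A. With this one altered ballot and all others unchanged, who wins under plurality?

First-place totals with the altered ballot: A 0, B 0, C 10, D 3, E 8.
The switch changes the winner from D to C.

C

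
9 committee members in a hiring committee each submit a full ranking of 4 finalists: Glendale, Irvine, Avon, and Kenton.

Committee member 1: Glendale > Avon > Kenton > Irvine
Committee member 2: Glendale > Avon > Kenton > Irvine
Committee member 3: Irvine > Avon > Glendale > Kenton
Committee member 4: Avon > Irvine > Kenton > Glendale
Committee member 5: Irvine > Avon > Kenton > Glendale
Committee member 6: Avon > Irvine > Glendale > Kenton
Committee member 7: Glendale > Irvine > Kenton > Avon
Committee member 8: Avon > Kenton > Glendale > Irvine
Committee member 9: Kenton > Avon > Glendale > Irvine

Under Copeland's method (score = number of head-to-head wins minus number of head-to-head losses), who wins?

Avon

Pairwise results:
  Glendale vs Irvine: Glendale wins 5–4.
  Glendale vs Avon: Avon wins 6–3.
  Glendale vs Kenton: Glendale wins 5–4.
  Irvine vs Avon: Avon wins 6–3.
  Irvine vs Kenton: Irvine wins 5–4.
  Avon vs Kenton: Avon wins 7–2.
Copeland scores (wins − losses):
  Glendale: 2 − 1 = 1
  Irvine: 1 − 2 = -1
  Avon: 3 − 0 = 3
  Kenton: 0 − 3 = -3
Avon has the best Copeland score.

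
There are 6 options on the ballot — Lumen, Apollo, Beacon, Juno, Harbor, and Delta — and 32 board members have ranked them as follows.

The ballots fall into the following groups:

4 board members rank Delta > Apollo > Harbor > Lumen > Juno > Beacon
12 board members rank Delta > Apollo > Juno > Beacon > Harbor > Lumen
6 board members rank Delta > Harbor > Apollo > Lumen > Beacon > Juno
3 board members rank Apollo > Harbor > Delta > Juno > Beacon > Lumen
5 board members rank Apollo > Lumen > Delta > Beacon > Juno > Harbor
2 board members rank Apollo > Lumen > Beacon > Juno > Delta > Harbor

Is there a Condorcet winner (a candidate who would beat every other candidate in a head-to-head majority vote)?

Yes

Head-to-head results (32 voters total):
Lumen vs Apollo: Apollo wins 32–0.
Lumen vs Beacon: Lumen wins 17–15.
Lumen vs Juno: Lumen wins 17–15.
Lumen vs Harbor: Harbor wins 25–7.
Lumen vs Delta: Delta wins 25–7.
Apollo vs Beacon: Apollo wins 32–0.
Apollo vs Juno: Apollo wins 32–0.
Apollo vs Harbor: Apollo wins 26–6.
Apollo vs Delta: Delta wins 22–10.
Beacon vs Juno: Juno wins 19–13.
Beacon vs Harbor: Beacon wins 19–13.
Beacon vs Delta: Delta wins 30–2.
Juno vs Harbor: Juno wins 19–13.
Juno vs Delta: Delta wins 30–2.
Harbor vs Delta: Delta wins 29–3.
Delta beats each rival — Lumen (25–7), Apollo (22–10), Beacon (30–2), Juno (30–2), Harbor (29–3) — so Delta is the Condorcet winner.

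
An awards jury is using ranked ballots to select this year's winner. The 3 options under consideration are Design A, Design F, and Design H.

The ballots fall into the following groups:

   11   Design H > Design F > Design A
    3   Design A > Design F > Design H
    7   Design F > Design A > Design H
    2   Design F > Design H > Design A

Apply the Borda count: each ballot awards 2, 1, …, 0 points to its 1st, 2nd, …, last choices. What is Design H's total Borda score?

24

Borda scores:
  Design A: 11·0 + 3·2 + 7·1 + 2·0 = 13
  Design F: 11·1 + 3·1 + 7·2 + 2·2 = 32
  Design H: 11·2 + 3·0 + 7·0 + 2·1 = 24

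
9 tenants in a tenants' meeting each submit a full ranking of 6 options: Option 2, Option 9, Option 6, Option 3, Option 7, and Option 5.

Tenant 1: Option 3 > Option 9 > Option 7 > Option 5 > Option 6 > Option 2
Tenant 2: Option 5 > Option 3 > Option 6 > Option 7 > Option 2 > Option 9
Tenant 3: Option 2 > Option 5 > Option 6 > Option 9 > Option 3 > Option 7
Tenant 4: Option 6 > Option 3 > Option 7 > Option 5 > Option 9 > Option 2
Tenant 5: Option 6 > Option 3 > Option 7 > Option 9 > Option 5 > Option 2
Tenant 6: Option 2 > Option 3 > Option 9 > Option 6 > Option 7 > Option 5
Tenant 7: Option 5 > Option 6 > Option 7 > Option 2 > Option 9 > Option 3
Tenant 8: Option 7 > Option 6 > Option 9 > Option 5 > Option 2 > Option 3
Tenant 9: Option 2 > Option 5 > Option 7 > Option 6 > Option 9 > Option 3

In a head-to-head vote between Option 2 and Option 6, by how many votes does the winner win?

Ballots ranking Option 2 above Option 6: 3.
Ballots ranking Option 6 above Option 2: 6.
Option 6 wins 6–3, a margin of 3.

3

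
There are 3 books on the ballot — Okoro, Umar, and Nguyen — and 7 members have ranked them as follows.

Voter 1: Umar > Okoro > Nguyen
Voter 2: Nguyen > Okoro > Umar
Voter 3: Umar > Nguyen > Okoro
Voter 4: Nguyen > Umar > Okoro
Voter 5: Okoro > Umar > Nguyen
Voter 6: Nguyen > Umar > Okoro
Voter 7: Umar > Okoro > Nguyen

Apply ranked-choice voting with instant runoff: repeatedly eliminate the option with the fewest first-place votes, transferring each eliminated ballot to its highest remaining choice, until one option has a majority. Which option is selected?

Umar

Round 1: Umar 3, Nguyen 3, Okoro 1. Okoro has the fewest and is eliminated.
Round 2: Umar 4, Nguyen 3. Umar has a majority.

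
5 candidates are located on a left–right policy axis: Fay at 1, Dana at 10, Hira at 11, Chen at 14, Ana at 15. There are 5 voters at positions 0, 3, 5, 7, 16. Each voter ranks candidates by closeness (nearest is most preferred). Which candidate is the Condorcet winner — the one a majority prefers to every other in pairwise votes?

With single-peaked preferences on a line, the Condorcet winner is the candidate closest to the median voter.
The median voter (position 5) is closest to Fay at 1.
Check: Fay vs Hira — voters closer to Fay: 3 of 5.

Fay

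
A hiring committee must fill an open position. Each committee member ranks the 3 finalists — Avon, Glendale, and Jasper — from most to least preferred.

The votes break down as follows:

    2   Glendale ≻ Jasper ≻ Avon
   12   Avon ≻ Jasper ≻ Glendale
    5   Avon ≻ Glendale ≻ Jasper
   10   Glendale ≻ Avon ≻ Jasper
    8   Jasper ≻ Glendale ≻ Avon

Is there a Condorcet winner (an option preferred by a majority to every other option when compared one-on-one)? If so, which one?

None — there is no Condorcet winner

Head-to-head results (37 voters total):
Avon vs Glendale: Glendale wins 20–17.
Avon vs Jasper: Avon wins 27–10.
Glendale vs Jasper: Jasper wins 20–17.
No candidate beats all others: Avon beats Jasper beats Glendale beats Avon, a majority cycle.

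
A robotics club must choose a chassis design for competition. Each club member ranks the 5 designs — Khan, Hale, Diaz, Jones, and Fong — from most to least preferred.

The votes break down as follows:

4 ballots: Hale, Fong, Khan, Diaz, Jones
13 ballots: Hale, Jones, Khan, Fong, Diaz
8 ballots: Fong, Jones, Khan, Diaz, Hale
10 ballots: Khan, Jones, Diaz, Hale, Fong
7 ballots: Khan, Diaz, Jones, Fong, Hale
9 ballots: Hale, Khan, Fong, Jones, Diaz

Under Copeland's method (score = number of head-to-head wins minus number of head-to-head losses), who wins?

Hale

Pairwise results:
  Khan vs Hale: Hale wins 26–25.
  Khan vs Diaz: Khan wins 51–0.
  Khan vs Jones: Khan wins 30–21.
  Khan vs Fong: Khan wins 39–12.
  Hale vs Diaz: Hale wins 26–25.
  Hale vs Jones: Hale wins 26–25.
  Hale vs Fong: Hale wins 36–15.
  Diaz vs Jones: Jones wins 40–11.
  Diaz vs Fong: Fong wins 34–17.
  Jones vs Fong: Jones wins 30–21.
Copeland scores (wins − losses):
  Khan: 3 − 1 = 2
  Hale: 4 − 0 = 4
  Diaz: 0 − 4 = -4
  Jones: 2 − 2 = 0
  Fong: 1 − 3 = -2
Hale has the best Copeland score.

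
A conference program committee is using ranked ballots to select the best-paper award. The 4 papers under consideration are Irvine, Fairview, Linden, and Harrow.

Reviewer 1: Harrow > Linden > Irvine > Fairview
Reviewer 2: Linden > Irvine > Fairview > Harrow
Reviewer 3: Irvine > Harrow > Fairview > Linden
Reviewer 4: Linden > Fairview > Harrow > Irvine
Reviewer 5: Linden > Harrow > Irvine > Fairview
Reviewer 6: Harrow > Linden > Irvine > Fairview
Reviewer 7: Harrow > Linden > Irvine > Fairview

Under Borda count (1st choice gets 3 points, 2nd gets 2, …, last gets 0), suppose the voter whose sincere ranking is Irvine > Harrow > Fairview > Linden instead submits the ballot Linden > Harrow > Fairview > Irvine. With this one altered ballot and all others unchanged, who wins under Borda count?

Borda totals with the altered ballot: Irvine 6, Fairview 4, Linden 18, Harrow 14.
The winner is unchanged: still Linden.

Linden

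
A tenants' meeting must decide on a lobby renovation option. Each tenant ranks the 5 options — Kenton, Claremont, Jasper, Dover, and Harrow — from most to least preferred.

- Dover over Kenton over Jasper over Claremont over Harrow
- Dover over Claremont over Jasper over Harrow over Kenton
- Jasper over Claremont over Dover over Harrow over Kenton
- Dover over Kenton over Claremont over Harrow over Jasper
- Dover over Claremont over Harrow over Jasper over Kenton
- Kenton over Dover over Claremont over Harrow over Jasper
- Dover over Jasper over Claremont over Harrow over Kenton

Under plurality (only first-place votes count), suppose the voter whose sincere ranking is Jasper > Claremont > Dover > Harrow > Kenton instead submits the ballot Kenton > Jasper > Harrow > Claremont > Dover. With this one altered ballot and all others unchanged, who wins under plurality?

Dover

First-place totals with the altered ballot: Kenton 2, Claremont 0, Jasper 0, Dover 5, Harrow 0.
The winner is unchanged: still Dover.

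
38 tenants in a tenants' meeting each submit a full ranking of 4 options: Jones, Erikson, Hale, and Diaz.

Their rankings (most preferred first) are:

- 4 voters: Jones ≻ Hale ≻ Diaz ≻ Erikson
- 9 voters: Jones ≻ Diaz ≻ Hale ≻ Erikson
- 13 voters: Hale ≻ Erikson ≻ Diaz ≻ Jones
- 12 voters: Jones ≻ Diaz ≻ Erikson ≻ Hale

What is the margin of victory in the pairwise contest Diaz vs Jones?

Ballots ranking Diaz above Jones: 13.
Ballots ranking Jones above Diaz: 4+9+12 = 25.
Jones wins 25–13, a margin of 12.

12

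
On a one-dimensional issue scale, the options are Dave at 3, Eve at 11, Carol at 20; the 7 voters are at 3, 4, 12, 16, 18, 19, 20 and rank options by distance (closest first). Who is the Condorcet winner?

With single-peaked preferences on a line, the Condorcet winner is the candidate closest to the median voter.
The median voter (position 16) is closest to Carol at 20.
Check: Carol vs Eve — voters closer to Carol: 4 of 7.

Carol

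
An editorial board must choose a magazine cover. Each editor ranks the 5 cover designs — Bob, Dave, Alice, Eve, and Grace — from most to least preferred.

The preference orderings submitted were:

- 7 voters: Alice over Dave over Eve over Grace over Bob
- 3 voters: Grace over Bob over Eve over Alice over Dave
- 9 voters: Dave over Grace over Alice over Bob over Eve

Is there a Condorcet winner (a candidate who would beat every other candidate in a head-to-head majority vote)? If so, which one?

Head-to-head results (19 voters total):
Bob vs Dave: Dave wins 16–3.
Bob vs Alice: Alice wins 16–3.
Bob vs Eve: Bob wins 12–7.
Bob vs Grace: Grace wins 19–0.
Dave vs Alice: Alice wins 10–9.
Dave vs Eve: Dave wins 16–3.
Dave vs Grace: Dave wins 16–3.
Alice vs Eve: Alice wins 16–3.
Alice vs Grace: Grace wins 12–7.
Eve vs Grace: Grace wins 12–7.
No candidate beats all others: Dave beats Grace beats Alice beats Dave, a majority cycle.

None — there is no Condorcet winner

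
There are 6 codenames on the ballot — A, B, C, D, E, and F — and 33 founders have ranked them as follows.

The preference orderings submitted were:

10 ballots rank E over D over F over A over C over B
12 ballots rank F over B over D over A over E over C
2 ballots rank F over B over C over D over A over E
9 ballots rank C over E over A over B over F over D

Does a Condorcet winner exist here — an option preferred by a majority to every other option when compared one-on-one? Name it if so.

E

Head-to-head results (33 voters total):
A vs B: A wins 19–14.
A vs C: A wins 22–11.
A vs D: D wins 24–9.
A vs E: E wins 19–14.
A vs F: F wins 24–9.
B vs C: C wins 19–14.
B vs D: B wins 23–10.
B vs E: E wins 19–14.
B vs F: F wins 24–9.
C vs D: D wins 22–11.
C vs E: E wins 22–11.
C vs F: F wins 24–9.
D vs E: E wins 19–14.
D vs F: F wins 23–10.
E vs F: E wins 19–14.
E beats each rival — A (19–14), B (19–14), C (22–11), D (19–14), F (19–14) — so E is the Condorcet winner.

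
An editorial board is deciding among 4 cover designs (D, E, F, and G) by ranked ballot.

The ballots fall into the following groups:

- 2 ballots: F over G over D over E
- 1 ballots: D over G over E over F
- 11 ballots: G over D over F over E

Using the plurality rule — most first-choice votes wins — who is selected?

G

First-place vote totals:
  D: 1
  E: 0
  F: 2
  G: 11
G has the most first-place votes.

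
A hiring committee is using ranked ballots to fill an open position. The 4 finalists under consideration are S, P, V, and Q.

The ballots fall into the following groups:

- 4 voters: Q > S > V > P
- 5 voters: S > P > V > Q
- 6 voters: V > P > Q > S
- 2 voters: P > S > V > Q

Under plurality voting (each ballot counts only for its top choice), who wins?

First-place vote totals:
  S: 5
  P: 2
  V: 6
  Q: 4
V has the most first-place votes.

V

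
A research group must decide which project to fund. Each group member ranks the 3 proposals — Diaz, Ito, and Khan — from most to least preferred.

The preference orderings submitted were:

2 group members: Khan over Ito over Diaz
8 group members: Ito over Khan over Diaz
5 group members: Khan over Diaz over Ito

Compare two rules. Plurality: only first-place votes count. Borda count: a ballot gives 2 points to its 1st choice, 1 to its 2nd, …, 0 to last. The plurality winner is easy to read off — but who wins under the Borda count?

Khan

Plurality first-place counts: Diaz 0, Ito 8, Khan 7 → Ito.
Borda totals: Diaz 5, Ito 18, Khan 22 → Khan.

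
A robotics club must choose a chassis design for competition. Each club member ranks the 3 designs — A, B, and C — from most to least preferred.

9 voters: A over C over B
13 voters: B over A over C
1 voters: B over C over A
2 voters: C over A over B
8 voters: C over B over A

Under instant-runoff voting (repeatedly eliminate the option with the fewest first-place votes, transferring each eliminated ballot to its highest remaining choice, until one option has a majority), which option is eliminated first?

Round 1: B 14, C 10, A 9. A has the fewest and is eliminated.
Round 2: C 19, B 14. C has a majority.

A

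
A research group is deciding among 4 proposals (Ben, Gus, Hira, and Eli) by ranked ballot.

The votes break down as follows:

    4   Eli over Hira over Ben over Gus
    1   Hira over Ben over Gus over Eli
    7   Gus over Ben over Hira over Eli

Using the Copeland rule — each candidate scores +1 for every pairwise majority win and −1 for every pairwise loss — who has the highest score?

Gus

Pairwise results:
  Ben vs Gus: Gus wins 7–5.
  Ben vs Hira: Ben wins 7–5.
  Ben vs Eli: Ben wins 8–4.
  Gus vs Hira: Gus wins 7–5.
  Gus vs Eli: Gus wins 8–4.
  Hira vs Eli: Hira wins 8–4.
Copeland scores (wins − losses):
  Ben: 2 − 1 = 1
  Gus: 3 − 0 = 3
  Hira: 1 − 2 = -1
  Eli: 0 − 3 = -3
Gus has the best Copeland score.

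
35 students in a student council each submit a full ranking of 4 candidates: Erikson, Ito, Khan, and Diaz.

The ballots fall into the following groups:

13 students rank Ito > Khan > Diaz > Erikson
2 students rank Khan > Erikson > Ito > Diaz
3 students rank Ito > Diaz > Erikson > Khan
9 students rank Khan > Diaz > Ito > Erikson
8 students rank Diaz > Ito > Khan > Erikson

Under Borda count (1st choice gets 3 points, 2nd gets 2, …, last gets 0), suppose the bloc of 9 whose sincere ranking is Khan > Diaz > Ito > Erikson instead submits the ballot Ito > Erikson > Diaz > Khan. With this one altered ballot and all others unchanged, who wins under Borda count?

Ito

Borda totals with the altered ballot: Erikson 25, Ito 93, Khan 40, Diaz 52.
The winner is unchanged: still Ito.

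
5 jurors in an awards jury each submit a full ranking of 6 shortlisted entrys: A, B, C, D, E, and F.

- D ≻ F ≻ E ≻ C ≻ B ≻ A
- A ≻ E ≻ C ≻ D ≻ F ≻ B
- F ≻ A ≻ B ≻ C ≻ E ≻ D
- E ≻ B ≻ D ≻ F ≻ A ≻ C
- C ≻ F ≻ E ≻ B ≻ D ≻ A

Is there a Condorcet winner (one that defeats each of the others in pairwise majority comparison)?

Head-to-head results (5 voters total):
A vs B: B wins 3–2.
A vs C: A wins 3–2.
A vs D: D wins 3–2.
A vs E: E wins 3–2.
A vs F: F wins 4–1.
B vs C: C wins 3–2.
B vs D: B wins 3–2.
B vs E: E wins 4–1.
B vs F: F wins 4–1.
C vs D: C wins 3–2.
C vs E: E wins 3–2.
C vs F: F wins 3–2.
D vs E: E wins 4–1.
D vs F: D wins 3–2.
E vs F: F wins 3–2.
No candidate beats all others: A beats C beats B beats A, a majority cycle.

No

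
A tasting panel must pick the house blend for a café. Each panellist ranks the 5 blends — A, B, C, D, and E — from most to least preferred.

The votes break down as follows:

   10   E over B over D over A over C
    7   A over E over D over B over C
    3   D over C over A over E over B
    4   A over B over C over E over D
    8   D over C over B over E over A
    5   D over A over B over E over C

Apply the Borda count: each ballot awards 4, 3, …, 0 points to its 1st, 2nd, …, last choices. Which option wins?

D

Borda scores:
  A: 10·1 + 7·4 + 3·2 + 4·4 + 8·0 + 5·3 = 75
  B: 10·3 + 7·1 + 3·0 + 4·3 + 8·2 + 5·2 = 75
  C: 10·0 + 7·0 + 3·3 + 4·2 + 8·3 + 5·0 = 41
  D: 10·2 + 7·2 + 3·4 + 4·0 + 8·4 + 5·4 = 98
  E: 10·4 + 7·3 + 3·1 + 4·1 + 8·1 + 5·1 = 81
D has the highest total.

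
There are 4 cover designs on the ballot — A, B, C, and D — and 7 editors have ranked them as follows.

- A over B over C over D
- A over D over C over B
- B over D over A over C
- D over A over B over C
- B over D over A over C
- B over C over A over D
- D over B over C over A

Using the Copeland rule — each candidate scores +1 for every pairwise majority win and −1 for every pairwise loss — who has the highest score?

Pairwise results:
  A vs B: B wins 4–3.
  A vs C: A wins 5–2.
  A vs D: D wins 4–3.
  B vs C: B wins 6–1.
  B vs D: B wins 4–3.
  C vs D: D wins 5–2.
Copeland scores (wins − losses):
  A: 1 − 2 = -1
  B: 3 − 0 = 3
  C: 0 − 3 = -3
  D: 2 − 1 = 1
B has the best Copeland score.

B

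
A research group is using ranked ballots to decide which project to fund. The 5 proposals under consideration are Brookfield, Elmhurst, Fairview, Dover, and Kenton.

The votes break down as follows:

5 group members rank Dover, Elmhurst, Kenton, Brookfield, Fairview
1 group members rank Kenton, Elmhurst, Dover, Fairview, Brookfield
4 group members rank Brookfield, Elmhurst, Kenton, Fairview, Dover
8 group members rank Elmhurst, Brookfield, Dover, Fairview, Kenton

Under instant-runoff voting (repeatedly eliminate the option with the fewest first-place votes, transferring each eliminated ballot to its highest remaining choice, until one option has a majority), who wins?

Round 1: Elmhurst 8, Dover 5, Brookfield 4, Kenton 1, Fairview 0. Fairview has the fewest and is eliminated.
Round 2: Elmhurst 8, Dover 5, Brookfield 4, Kenton 1. Kenton has the fewest and is eliminated.
Round 3: Elmhurst 9, Dover 5, Brookfield 4. Brookfield has the fewest and is eliminated.
Round 4: Elmhurst 13, Dover 5. Elmhurst has a majority.

Elmhurst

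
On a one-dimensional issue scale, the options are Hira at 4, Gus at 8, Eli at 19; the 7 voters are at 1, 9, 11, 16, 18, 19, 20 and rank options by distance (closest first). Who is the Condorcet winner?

With single-peaked preferences on a line, the Condorcet winner is the candidate closest to the median voter.
The median voter (position 16) is closest to Eli at 19.
Check: Eli vs Gus — voters closer to Eli: 4 of 7.

Eli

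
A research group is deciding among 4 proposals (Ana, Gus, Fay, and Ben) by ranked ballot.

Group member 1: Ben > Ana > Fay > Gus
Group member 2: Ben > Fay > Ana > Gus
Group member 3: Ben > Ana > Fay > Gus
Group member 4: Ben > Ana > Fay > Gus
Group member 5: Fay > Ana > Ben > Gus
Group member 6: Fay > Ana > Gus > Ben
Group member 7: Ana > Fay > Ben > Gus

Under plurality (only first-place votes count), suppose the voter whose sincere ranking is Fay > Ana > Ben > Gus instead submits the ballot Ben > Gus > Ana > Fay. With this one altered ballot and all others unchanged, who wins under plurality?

First-place totals with the altered ballot: Ana 1, Gus 0, Fay 1, Ben 5.
The winner is unchanged: still Ben.

Ben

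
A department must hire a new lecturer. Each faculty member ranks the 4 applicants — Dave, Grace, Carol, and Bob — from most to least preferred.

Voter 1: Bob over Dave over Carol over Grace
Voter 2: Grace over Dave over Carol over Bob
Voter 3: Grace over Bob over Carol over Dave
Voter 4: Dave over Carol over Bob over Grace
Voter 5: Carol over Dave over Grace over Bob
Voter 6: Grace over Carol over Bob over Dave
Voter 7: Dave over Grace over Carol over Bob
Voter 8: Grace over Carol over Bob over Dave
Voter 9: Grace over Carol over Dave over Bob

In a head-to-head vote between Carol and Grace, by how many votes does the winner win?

Ballots ranking Carol above Grace: 3.
Ballots ranking Grace above Carol: 6.
Grace wins 6–3, a margin of 3.

3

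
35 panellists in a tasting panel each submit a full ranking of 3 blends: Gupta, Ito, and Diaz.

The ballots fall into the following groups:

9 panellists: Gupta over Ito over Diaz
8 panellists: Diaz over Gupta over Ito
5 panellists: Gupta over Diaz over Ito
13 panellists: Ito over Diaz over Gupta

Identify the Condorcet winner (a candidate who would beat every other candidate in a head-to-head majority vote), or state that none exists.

None — there is no Condorcet winner

Head-to-head results (35 voters total):
Gupta vs Ito: Gupta wins 22–13.
Gupta vs Diaz: Diaz wins 21–14.
Ito vs Diaz: Ito wins 22–13.
No candidate beats all others: Gupta beats Ito beats Diaz beats Gupta, a majority cycle.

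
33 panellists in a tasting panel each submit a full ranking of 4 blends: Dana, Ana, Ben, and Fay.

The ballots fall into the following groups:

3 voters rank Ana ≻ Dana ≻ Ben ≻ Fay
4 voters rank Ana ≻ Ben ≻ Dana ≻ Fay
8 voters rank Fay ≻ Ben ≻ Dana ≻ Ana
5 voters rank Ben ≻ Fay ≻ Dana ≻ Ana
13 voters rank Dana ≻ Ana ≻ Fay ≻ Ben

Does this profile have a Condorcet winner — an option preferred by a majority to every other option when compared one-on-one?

No

Head-to-head results (33 voters total):
Dana vs Ana: Dana wins 26–7.
Dana vs Ben: Ben wins 17–16.
Dana vs Fay: Dana wins 20–13.
Ana vs Ben: Ana wins 20–13.
Ana vs Fay: Ana wins 20–13.
Ben vs Fay: Fay wins 21–12.
No candidate beats all others: Dana beats Ana beats Ben beats Dana, a majority cycle.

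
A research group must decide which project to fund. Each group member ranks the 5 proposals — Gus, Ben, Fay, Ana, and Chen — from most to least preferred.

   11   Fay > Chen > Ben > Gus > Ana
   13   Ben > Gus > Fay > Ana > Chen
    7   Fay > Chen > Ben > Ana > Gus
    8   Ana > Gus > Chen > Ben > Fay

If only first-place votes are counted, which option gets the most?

Fay

First-place vote totals:
  Gus: 0
  Ben: 13
  Fay: 18
  Ana: 8
  Chen: 0
Fay has the most first-place votes.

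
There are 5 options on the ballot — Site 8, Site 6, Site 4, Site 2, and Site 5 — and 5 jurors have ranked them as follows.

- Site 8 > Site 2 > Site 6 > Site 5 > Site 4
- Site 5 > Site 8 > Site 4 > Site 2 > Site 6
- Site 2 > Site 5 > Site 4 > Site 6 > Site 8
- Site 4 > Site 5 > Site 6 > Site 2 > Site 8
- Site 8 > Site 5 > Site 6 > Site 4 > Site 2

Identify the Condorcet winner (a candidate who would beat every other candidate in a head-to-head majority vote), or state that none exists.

Head-to-head results (5 voters total):
Site 8 vs Site 6: Site 8 wins 3–2.
Site 8 vs Site 4: Site 8 wins 3–2.
Site 8 vs Site 2: Site 8 wins 3–2.
Site 8 vs Site 5: Site 5 wins 3–2.
Site 6 vs Site 4: Site 4 wins 3–2.
Site 6 vs Site 2: Site 2 wins 3–2.
Site 6 vs Site 5: Site 5 wins 4–1.
Site 4 vs Site 2: Site 4 wins 3–2.
Site 4 vs Site 5: Site 5 wins 4–1.
Site 2 vs Site 5: Site 5 wins 3–2.
Site 5 beats each rival — Site 8 (3–2), Site 6 (4–1), Site 4 (4–1), Site 2 (3–2) — so Site 5 is the Condorcet winner.

Site 5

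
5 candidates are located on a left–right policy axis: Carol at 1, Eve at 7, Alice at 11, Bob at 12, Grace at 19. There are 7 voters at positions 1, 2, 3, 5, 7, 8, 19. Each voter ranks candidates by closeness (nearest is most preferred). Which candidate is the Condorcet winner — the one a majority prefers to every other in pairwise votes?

With single-peaked preferences on a line, the Condorcet winner is the candidate closest to the median voter.
The median voter (position 5) is closest to Eve at 7.
Check: Eve vs Bob — voters closer to Eve: 6 of 7.

Eve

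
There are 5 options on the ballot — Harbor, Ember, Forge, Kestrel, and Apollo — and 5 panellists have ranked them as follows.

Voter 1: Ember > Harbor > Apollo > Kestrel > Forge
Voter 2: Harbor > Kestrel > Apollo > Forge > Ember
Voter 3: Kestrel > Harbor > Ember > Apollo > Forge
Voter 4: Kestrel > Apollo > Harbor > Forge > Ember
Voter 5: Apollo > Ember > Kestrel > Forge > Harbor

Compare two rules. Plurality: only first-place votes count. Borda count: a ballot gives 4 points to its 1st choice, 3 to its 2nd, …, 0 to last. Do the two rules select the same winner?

Yes

Plurality first-place counts: Harbor 1, Ember 1, Forge 0, Kestrel 2, Apollo 1 → Kestrel.
Borda totals: Harbor 12, Ember 9, Forge 3, Kestrel 14, Apollo 12 → Kestrel.
The two rules agree on Kestrel.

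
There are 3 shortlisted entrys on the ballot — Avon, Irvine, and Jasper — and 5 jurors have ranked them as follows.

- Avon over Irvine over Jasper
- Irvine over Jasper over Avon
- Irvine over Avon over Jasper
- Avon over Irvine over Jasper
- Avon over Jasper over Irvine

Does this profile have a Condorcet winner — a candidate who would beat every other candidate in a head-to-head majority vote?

Yes

Head-to-head results (5 voters total):
Avon vs Irvine: Avon wins 3–2.
Avon vs Jasper: Avon wins 4–1.
Irvine vs Jasper: Irvine wins 4–1.
Avon beats each rival — Irvine (3–2), Jasper (4–1) — so Avon is the Condorcet winner.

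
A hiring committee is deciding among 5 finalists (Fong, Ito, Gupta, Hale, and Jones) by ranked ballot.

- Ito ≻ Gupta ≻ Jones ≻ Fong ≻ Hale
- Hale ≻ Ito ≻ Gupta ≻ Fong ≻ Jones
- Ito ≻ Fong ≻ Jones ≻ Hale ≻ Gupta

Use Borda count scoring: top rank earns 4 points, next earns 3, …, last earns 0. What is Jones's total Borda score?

4

Borda scores:
  Fong: 1 + 1 + 3 = 5
  Ito: 4 + 3 + 4 = 11
  Gupta: 3 + 2 + 0 = 5
  Hale: 0 + 4 + 1 = 5
  Jones: 2 + 0 + 2 = 4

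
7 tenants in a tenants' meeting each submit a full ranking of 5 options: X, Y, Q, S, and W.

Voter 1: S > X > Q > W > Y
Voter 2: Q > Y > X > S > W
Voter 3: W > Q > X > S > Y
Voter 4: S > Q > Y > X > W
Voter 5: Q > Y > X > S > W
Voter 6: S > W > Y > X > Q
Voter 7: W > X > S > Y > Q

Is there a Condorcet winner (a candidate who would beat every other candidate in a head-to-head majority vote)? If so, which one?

Head-to-head results (7 voters total):
X vs Y: Y wins 4–3.
X vs Q: Q wins 4–3.
X vs S: X wins 4–3.
X vs W: X wins 4–3.
Y vs Q: Q wins 5–2.
Y vs S: S wins 5–2.
Y vs W: W wins 4–3.
Q vs S: S wins 4–3.
Q vs W: Q wins 4–3.
S vs W: S wins 5–2.
No candidate beats all others: X beats S beats Y beats X, a majority cycle.

No Condorcet winner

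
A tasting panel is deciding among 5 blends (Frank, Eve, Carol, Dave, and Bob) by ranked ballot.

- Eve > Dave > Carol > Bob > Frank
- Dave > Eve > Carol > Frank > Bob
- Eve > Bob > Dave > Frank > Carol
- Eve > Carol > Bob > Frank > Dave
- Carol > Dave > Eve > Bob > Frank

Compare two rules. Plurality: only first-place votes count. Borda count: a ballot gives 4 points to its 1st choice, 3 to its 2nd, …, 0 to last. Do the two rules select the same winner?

Yes

Plurality first-place counts: Frank 0, Eve 3, Carol 1, Dave 1, Bob 0 → Eve.
Borda totals: Frank 3, Eve 17, Carol 11, Dave 12, Bob 7 → Eve.
The two rules agree on Eve.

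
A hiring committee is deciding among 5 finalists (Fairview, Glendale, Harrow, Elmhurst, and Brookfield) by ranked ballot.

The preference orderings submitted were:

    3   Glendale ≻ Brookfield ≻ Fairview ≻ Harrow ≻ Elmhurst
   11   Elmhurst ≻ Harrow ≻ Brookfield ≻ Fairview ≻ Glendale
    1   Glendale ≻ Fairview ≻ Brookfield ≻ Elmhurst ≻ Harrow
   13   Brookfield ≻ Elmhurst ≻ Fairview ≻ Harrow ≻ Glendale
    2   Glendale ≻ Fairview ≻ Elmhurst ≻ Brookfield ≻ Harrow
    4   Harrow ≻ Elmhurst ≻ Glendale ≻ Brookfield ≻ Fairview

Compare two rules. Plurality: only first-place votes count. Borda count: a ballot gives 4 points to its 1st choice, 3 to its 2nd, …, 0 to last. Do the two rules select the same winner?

No

Plurality first-place counts: Fairview 0, Glendale 6, Harrow 4, Elmhurst 11, Brookfield 13 → Brookfield.
Borda totals: Fairview 52, Glendale 32, Harrow 65, Elmhurst 100, Brookfield 91 → Elmhurst.
The two rules disagree: plurality picks Brookfield, Borda picks Elmhurst.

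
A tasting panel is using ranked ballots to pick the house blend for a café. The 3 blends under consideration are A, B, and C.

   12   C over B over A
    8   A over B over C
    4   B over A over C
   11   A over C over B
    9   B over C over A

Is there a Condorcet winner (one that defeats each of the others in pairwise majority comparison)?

No

Head-to-head results (44 voters total):
A vs B: B wins 25–19.
A vs C: A wins 23–21.
B vs C: C wins 23–21.
No candidate beats all others: A beats C beats B beats A, a majority cycle.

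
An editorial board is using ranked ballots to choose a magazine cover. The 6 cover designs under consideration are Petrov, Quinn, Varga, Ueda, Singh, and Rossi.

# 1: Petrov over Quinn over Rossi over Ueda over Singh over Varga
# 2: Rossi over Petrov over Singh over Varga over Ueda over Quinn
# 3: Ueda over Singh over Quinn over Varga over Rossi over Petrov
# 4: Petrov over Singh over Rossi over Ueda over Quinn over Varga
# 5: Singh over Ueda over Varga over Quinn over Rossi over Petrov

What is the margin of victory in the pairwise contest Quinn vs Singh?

Ballots ranking Quinn above Singh: 1.
Ballots ranking Singh above Quinn: 4.
Singh wins 4–1, a margin of 3.

3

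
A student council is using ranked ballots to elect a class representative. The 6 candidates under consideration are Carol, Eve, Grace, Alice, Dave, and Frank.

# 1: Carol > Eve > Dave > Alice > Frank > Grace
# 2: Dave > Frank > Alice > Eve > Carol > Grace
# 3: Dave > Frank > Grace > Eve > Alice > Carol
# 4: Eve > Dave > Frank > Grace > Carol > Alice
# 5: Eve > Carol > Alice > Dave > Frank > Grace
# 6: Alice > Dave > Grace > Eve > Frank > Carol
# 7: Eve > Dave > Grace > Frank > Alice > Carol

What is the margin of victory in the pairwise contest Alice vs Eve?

3

Ballots ranking Alice above Eve: 2.
Ballots ranking Eve above Alice: 5.
Eve wins 5–2, a margin of 3.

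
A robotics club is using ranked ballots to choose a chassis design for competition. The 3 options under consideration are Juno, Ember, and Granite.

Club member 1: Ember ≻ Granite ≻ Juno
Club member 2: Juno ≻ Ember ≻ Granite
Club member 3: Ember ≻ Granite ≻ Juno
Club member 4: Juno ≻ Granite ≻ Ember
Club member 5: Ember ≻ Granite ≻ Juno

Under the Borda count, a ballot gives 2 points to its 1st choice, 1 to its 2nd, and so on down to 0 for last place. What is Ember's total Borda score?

Borda scores:
  Juno: 0 + 2 + 0 + 2 + 0 = 4
  Ember: 2 + 1 + 2 + 0 + 2 = 7
  Granite: 1 + 0 + 1 + 1 + 1 = 4

7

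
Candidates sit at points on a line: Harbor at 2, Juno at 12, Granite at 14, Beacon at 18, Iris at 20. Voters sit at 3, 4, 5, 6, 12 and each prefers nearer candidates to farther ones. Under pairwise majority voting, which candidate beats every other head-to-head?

With single-peaked preferences on a line, the Condorcet winner is the candidate closest to the median voter.
The median voter (position 5) is closest to Harbor at 2.
Check: Harbor vs Iris — voters closer to Harbor: 4 of 5.

Harbor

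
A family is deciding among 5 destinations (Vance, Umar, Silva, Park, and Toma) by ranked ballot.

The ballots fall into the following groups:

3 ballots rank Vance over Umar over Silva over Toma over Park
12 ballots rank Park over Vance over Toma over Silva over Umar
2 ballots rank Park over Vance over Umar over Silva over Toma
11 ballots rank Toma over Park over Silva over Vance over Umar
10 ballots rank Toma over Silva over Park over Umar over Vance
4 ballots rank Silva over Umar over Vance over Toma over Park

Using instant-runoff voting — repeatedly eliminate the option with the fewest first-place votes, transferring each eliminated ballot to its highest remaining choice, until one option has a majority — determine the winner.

Toma

Round 1: Toma 21, Park 14, Silva 4, Vance 3, Umar 0. Umar has the fewest and is eliminated.
Round 2: Toma 21, Park 14, Silva 4, Vance 3. Vance has the fewest and is eliminated.
Round 3: Toma 21, Park 14, Silva 7. Silva has the fewest and is eliminated.
Round 4: Toma 28, Park 14. Toma has a majority.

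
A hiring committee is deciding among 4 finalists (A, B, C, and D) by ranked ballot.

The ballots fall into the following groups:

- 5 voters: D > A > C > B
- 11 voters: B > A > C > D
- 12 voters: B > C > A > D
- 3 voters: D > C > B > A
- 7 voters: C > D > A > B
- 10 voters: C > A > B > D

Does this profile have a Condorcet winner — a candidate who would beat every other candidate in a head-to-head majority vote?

Yes

Head-to-head results (48 voters total):
A vs B: B wins 26–22.
A vs C: C wins 32–16.
A vs D: A wins 33–15.
B vs C: C wins 25–23.
B vs D: B wins 33–15.
C vs D: C wins 40–8.
C beats each rival — A (32–16), B (25–23), D (40–8) — so C is the Condorcet winner.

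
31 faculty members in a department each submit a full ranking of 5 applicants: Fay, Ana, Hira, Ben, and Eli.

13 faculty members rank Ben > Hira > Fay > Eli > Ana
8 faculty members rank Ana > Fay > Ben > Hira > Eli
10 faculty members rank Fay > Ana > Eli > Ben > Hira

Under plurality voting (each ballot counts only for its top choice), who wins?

First-place vote totals:
  Fay: 10
  Ana: 8
  Hira: 0
  Ben: 13
  Eli: 0
Ben has the most first-place votes.

Ben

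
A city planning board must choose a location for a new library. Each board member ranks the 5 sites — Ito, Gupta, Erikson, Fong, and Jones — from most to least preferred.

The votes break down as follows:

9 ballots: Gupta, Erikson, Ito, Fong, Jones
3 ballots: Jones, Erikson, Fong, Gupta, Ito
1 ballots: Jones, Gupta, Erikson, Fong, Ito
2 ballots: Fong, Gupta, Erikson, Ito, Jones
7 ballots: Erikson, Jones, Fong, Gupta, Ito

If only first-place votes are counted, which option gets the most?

First-place vote totals:
  Ito: 0
  Gupta: 9
  Erikson: 7
  Fong: 2
  Jones: 4
Gupta has the most first-place votes.

Gupta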